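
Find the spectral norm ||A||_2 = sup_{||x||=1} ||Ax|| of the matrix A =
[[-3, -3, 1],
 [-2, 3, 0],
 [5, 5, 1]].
||A||_2 ≈ 8.2904 (= sqrt(largest eigenvalue of A^T A))

||A||_2 = sigma_max(A) = sqrt(lambda_max(A^T A)). Form the symmetric matrix M = A^T A =
[[38, 28, 2],
 [28, 43, 2],
 [2, 2, 2]].
Its characteristic polynomial (trace, sum of principal 2x2 minors, determinant of M give the coefficients) is
  p(λ) = det(λ I - M) = λ^3 - 83λ^2 + 1004λ - 1600.
No integer candidate from the rational root theorem (±divisors of 1600) is a root, so the roots are irrational. The cubic discriminant is Δ = 1567434768 > 0, so there are three distinct real roots. p(1) = -678 and p(2) = 84 have opposite signs, so a root lies in (1, 2); Newton's method refines it to λ ≈ 1.8788. p(12) = 224 and p(13) = -378 have opposite signs, so a root lies in (12, 13); Newton's method refines it to λ ≈ 12.3901. p(68) = -2688 and p(69) = 1022 have opposite signs, so a root lies in (68, 69); Newton's method refines it to λ ≈ 68.731. Check (Vieta): the three roots sum to 83, matching tr M = 83.
So the eigenvalues of A^T A are ≈ 1.8788, 12.3901, 68.731 (all ≥ 0, as they must be for A^T A). The largest is λ_max ≈ 68.731, hence ||A||_2 = sqrt(λ_max) ≈ 8.2904.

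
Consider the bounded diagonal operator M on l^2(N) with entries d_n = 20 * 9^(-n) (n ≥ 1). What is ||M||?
||M|| = 20/9 (attained at n = 1)

For M diagonal, ||M|| = sup_n |d_n|. The sequence d_n = 20 * 9^(-n) is positive and strictly decreasing (ratio 9^(-1) < 1), so the supremum is d_1 = 20/9. Hence ||M|| = 20/9.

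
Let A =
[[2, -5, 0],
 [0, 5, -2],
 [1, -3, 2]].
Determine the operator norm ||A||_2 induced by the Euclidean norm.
||A||_2 ≈ 8.1473 (= sqrt(largest eigenvalue of A^T A))

||A||_2 = sigma_max(A) = sqrt(lambda_max(A^T A)). Form the symmetric matrix M = A^T A =
[[5, -13, 2],
 [-13, 59, -16],
 [2, -16, 8]].
Its characteristic polynomial (trace, sum of principal 2x2 minors, determinant of M give the coefficients) is
  p(λ) = det(λ I - M) = λ^3 - 72λ^2 + 378λ - 324.
No integer candidate from the rational root theorem (±divisors of 324) is a root, so the roots are irrational. The cubic discriminant is Δ = 196830000 > 0, so there are three distinct real roots. p(1) = -17 and p(2) = 152 have opposite signs, so a root lies in (1, 2); Newton's method refines it to λ ≈ 1.0733. p(4) = 100 and p(5) = -109 have opposite signs, so a root lies in (4, 5); Newton's method refines it to λ ≈ 4.5478. p(66) = -1512 and p(67) = 2557 have opposite signs, so a root lies in (66, 67); Newton's method refines it to λ ≈ 66.379. Check (Vieta): the three roots sum to 72, matching tr M = 72.
So the eigenvalues of A^T A are ≈ 1.0733, 4.5478, 66.379 (all ≥ 0, as they must be for A^T A). The largest is λ_max ≈ 66.379, hence ||A||_2 = sqrt(λ_max) ≈ 8.1473.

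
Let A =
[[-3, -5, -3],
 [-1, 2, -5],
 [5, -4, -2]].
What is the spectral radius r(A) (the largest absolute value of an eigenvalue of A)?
r(A) ≈ 6.1846

The eigenvalues of A are the roots of its characteristic polynomial. With M = A (coefficients from the trace, the sum of principal 2x2 minors, and det A):
  p(λ) = det(λ I - M) = λ^3 + 3λ^2 - 14λ - 225.
No integer candidate from the rational root theorem (±divisors of 225) is a root, so the roots are irrational. The cubic discriminant is Δ = -1159735 < 0, so there is one real root and a complex-conjugate pair. p(5) = -95 and p(6) = 15 have opposite signs, so a root lies in (5, 6); Newton's method refines it to λ ≈ 5.8824. Dividing out (λ - (5.8824)) leaves approximately λ^2 + 8.8824λ + 38.2497. For λ^2 + 8.8824λ + 38.2497 the discriminant is -74.102. It is negative, so the remaining roots are the complex-conjugate pair λ ≈ -4.4412 ± 4.3041i. Their product equals the constant term, so |λ|^2 ≈ 38.2497 and |λ| ≈ 6.1846.
Thus the eigenvalues (to 4 decimals) are 5.8824 (modulus 5.8824); -4.4412 ± 4.3041i (modulus 6.1846). The spectral radius is the largest modulus: r(A) ≈ 6.1846. (Cross-check: r(A) ≤ ||A||_2 ≈ 7.4492; equality holds whenever A is normal, though it can also hold for some non-normal A.)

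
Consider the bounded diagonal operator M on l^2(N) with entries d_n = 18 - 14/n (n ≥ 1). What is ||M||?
||M|| = 18

For a diagonal operator on l^2 with entries d_n, ||M|| = sup_n |d_n|. Here d_1 = 4, d_2 = 11, ..., and d_n = 18 - 14/n increases monotonically toward 18. All terms lie in [4, 18), so |d_n| = d_n and the supremum is the limit 18, which is not attained by any individual d_n. Hence ||M|| = 18.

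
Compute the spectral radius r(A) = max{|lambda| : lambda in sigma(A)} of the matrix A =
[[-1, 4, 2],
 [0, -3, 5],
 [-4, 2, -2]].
r(A) ≈ 6.8272

The eigenvalues of A are the roots of its characteristic polynomial. With M = A (coefficients from the trace, the sum of principal 2x2 minors, and det A):
  p(λ) = det(λ I - M) = λ^3 + 6λ^2 + 9λ + 100.
No integer candidate from the rational root theorem (±divisors of 100) is a root, so the roots are irrational. The cubic discriminant is Δ = -259200 < 0, so there is one real root and a complex-conjugate pair. p(-7) = -12 and p(-6) = 46 have opposite signs, so a root lies in (-7, -6); Newton's method refines it to λ ≈ -6.8272. Dividing out (λ - (-6.8272)) leaves approximately λ^2 - 0.8272λ + 14.6473. For λ^2 - 0.8272λ + 14.6473 the discriminant is -57.9051. It is negative, so the remaining roots are the complex-conjugate pair λ ≈ 0.4136 ± 3.8048i. Their product equals the constant term, so |λ|^2 ≈ 14.6473 and |λ| ≈ 3.8272.
Thus the eigenvalues (to 4 decimals) are -6.8272 (modulus 6.8272); 0.4136 ± 3.8048i (modulus 3.8272). The spectral radius is the largest modulus: r(A) ≈ 6.8272. (Cross-check: r(A) ≤ ||A||_2 ≈ 6.8805; equality holds whenever A is normal, though it can also hold for some non-normal A.)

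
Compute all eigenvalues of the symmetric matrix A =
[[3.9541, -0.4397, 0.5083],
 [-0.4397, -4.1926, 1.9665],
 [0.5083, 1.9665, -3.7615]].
sigma(A) ≈ {-6, -2, 4}

A is real symmetric, so its spectrum consists of real eigenvalues. Expanding the characteristic polynomial of the displayed matrix gives
  det(λ I - A) = p(λ) = λ^3 + (4)λ^2 + (-20)λ + (-47.9985).
Solving p(λ) = 0 yields eigenvalues ≈ -6, -2, 4. (A is shown rounded to 4 decimals, so these recover the underlying integer eigenvalues to within that precision.)
Verification: the trace of A = -4 equals the sum of eigenvalues -4, and det(A) ≈ 47.9985 matches the eigenvalue product 48.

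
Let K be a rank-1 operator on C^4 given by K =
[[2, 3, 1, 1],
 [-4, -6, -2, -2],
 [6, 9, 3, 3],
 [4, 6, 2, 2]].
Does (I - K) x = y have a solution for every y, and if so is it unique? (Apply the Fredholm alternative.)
(I - K) is singular (det(I - K) = 0, i.e. 1 ∈ sigma(K)). (I - K) x = y is solvable iff y ⊥ ker((I - K)^*) = span{(2, 3, 1, 1)}, i.e. iff 2y_1 + 3y_2 + y_3 + y_4 = 0. When solvable, the solutions are x = y + c·(1, -2, 3, 2), c arbitrary (ker(I - K) = span{(1, -2, 3, 2)}, dimension 1).

K has rank 1, so it is an outer product K = u v^T: every row of K is a multiple of one row vector. Reading off the entries, u = (1, -2, 3, 2) and v = (2, 3, 1, 1) (row i of K equals u_i·v^T). A rank-one matrix u v^T satisfies K u = u (v·u) and kills the (3)-dimensional subspace v^⊥, so its characteristic polynomial is lambda^3 (lambda - v·u) with v·u = tr K = 1. Hence the eigenvalues of I - K are 1 (multiplicity 3) and 1 - (1) = 0, so det(I - K) = 0. (Direct check: I - K =
[[-1, -3, -1, -1],
 [4, 7, 2, 2],
 [-6, -9, -2, -3],
 [-4, -6, -2, -1]]
has determinant 0.) So 1 is an eigenvalue of K and (I - K) is not invertible. The finite-dimensional Fredholm alternative says: either (I - K) is invertible, or ker(I - K) ≠ {0} and then range(I - K) = ker((I - K)^*)^⊥, with dim ker(I - K) = dim ker((I - K)^*). We are in the second case, so we need both kernels. Kernel of I - K: (I - K) u = u - u (v·u) = u - u = 0, so ker(I - K) = span{u} = span{(1, -2, 3, 2)} (it is exactly 1-dimensional because rank(I - K) = 3). Kernel of the adjoint: K is real, so (I - K)^* = I - K^T = I - v u^T, and (I - v u^T) v = v - v (u·v) = 0; hence ker((I - K)^*) = span{v} = span{(2, 3, 1, 1)}. Therefore (I - K) x = y is solvable iff <y, v> = 0, i.e. iff 2y_1 + 3y_2 + y_3 + y_4 = 0. When this holds, K y = u (v·y) = 0, so (I - K) y = y and x = y is a particular solution; the full solution set is the line x = y + c·u = y + c·(1, -2, 3, 2), c ∈ C.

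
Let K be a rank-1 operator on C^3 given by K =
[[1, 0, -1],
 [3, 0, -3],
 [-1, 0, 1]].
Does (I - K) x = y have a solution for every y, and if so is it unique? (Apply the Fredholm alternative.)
(I - K) is invertible (det(I - K) = -1 ≠ 0), so for every y in C^3 the equation (I - K) x = y has a unique solution.

K has rank 1, so it is an outer product K = u v^T: every row of K is a multiple of one row vector. Reading off the entries, u = (1, 3, -1) and v = (1, 0, -1) (row i of K equals u_i·v^T). A rank-one matrix u v^T satisfies K u = u (v·u) and kills the (2)-dimensional subspace v^⊥, so its characteristic polynomial is lambda^2 (lambda - v·u) with v·u = tr K = 2. Hence the eigenvalues of I - K are 1 (multiplicity 2) and 1 - (2) = -1, so det(I - K) = -1. (Direct check: I - K =
[[0, 0, 1],
 [-3, 1, 3],
 [1, 0, 0]]
has determinant -1.) The finite-dimensional Fredholm alternative says: either (I - K) is invertible, or ker(I - K) ≠ {0} and then range(I - K) = ker((I - K)^*)^⊥, with dim ker(I - K) = dim ker((I - K)^*). Since det(I - K) ≠ 0, 1 is not an eigenvalue of K and ker(I - K) = {0}, so we are in the first case: for every y there is a unique x = (I - K)^(-1) y. Explicitly, by the Sherman–Morrison formula, (I - u v^T)^(-1) = I + u v^T/(1 - v·u), i.e. (I - K)^(-1) = I - K.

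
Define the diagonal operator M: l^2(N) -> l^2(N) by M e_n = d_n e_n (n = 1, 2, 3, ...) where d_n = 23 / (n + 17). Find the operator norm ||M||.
||M|| = 23/18 (attained at n = 1)

For M diagonal, ||M|| = sup_n |d_n| = sup_n 23/(n + 17). This is positive and strictly decreasing in n, so the supremum is attained at n = 1: d_1 = 23/(1 + 17) = 23/18. Hence ||M|| = 23/18.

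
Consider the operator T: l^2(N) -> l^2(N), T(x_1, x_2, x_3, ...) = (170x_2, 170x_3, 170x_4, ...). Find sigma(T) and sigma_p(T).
sigma(T) = closed disk {z in C : |z| ≤ 170}; sigma_p(T) = open disk {z in C : |z| < 170}

Note T = 170·V where V is the unit left shift (V x)_k = x_{k+1}; so sigma(T) = 170·sigma(V) and ||T|| = 170||V||. ||T x||^2 = 28900sum_{k≥2} |x_k|^2 ≤ 28900||x||^2, with equality on {x : x_1 = 0}, so ||T|| = 170. For any lambda with |lambda| < 170, set r = lambda/170 (|r| < 1); the vector x = (1, r, r^2, ...) is in l^2 and satisfies T x = 170(r, r^2, ...) = lambda x, so lambda is an eigenvalue. On the boundary |lambda| = 170 the geometric series diverges, so no l^2 eigenvector exists, but these lambda lie in the approximate point spectrum. Hence sigma(T) is the closed disk of radius 170 and sigma_p(T) is the open disk.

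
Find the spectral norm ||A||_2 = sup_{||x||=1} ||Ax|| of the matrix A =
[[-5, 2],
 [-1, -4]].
||A||_2 = sqrt((46 + sqrt(180))/2) ≈ 5.4505 (= sqrt(largest eigenvalue of A^T A))

||A||_2 = sigma_max(A) = sqrt(lambda_max(A^T A)). Form the symmetric matrix M = A^T A =
[[26, -6],
 [-6, 20]].
Its characteristic polynomial (trace, determinant of M give the coefficients) is
  p(λ) = det(λ I - M) = λ^2 - 46λ + 484.
For λ^2 - 46λ + 484 the discriminant is 180. It is nonnegative but not a perfect square, so the roots are real and irrational: λ = (46 ± sqrt(180))/2 ≈ 29.7082, 16.2918.
So the eigenvalues of A^T A are ≈ 16.2918, 29.7082 (all ≥ 0, as they must be for A^T A). The largest is λ_max = (46 + sqrt(180))/2 ≈ 29.7082, hence ||A||_2 = sqrt(λ_max) = sqrt((46 + sqrt(180))/2) ≈ 5.4505.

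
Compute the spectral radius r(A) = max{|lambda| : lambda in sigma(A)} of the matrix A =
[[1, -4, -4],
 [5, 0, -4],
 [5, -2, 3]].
r(A) ≈ 6.1333

The eigenvalues of A are the roots of its characteristic polynomial. With M = A (coefficients from the trace, the sum of principal 2x2 minors, and det A):
  p(λ) = det(λ I - M) = λ^3 - 4λ^2 + 35λ - 172.
No integer candidate from the rational root theorem (±divisors of 172) is a root, so the roots are irrational. The cubic discriminant is Δ = -561260 < 0, so there is one real root and a complex-conjugate pair. p(4) = -32 and p(5) = 28 have opposite signs, so a root lies in (4, 5); Newton's method refines it to λ ≈ 4.5724. Dividing out (λ - (4.5724)) leaves approximately λ^2 + 0.5724λ + 37.6172. For λ^2 + 0.5724λ + 37.6172 the discriminant is -150.141. It is negative, so the remaining roots are the complex-conjugate pair λ ≈ -0.2862 ± 6.1266i. Their product equals the constant term, so |λ|^2 ≈ 37.6172 and |λ| ≈ 6.1333.
Thus the eigenvalues (to 4 decimals) are 4.5724 (modulus 4.5724); -0.2862 ± 6.1266i (modulus 6.1333). The spectral radius is the largest modulus: r(A) ≈ 6.1333. (Cross-check: r(A) ≤ ||A||_2 ≈ 7.9448; equality holds whenever A is normal, though it can also hold for some non-normal A.)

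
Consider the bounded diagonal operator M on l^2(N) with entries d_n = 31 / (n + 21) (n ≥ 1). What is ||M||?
||M|| = 31/22 (attained at n = 1)

For M diagonal, ||M|| = sup_n |d_n| = sup_n 31/(n + 21). This is positive and strictly decreasing in n, so the supremum is attained at n = 1: d_1 = 31/(1 + 21) = 31/22. Hence ||M|| = 31/22.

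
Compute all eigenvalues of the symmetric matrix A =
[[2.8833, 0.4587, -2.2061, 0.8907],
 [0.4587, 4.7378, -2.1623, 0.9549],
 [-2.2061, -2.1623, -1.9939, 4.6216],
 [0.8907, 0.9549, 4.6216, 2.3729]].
sigma(A) ≈ {-6, 3, 5, 6}

A is real symmetric, so its spectrum consists of real eigenvalues. Expanding the characteristic polynomial of the displayed matrix gives
  det(λ I - A) = p(λ) = λ^4 + (-8)λ^3 + (-21)λ^2 + (288.0025)λ + (-540.0078).
Solving p(λ) = 0 yields eigenvalues ≈ -6, 3, 5, 6. (A is shown rounded to 4 decimals, so these recover the underlying integer eigenvalues to within that precision.)
Verification: the trace of A = 8 equals the sum of eigenvalues 8, and det(A) ≈ -540.0078 matches the eigenvalue product -540.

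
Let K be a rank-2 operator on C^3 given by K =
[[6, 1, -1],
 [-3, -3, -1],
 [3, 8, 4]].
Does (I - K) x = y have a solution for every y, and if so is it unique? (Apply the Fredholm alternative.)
(I - K) is invertible (det(I - K) = 2 ≠ 0), so for every y in C^3 the equation (I - K) x = y has a unique solution.

K has rank 2 and factors as K = U V^T = u1 v1^T + u2 v2^T with u1 = (1, 0, -1), v1 = (3, -2, -2), u2 = (1, -1, 2), v2 = (3, 3, 1) (multiplying out reproduces the displayed K). The nonzero eigenvalues of U V^T coincide with those of the 2 x 2 matrix G = V^T U = [[v1·u1, v1·u2], [v2·u1, v2·u2]] = [[5, 1], [2, 2]], and by the Sylvester determinant identity det(I_3 - U V^T) = det(I_2 - V^T U) = det([[-4, -1], [-2, -1]]) = (-4)(-1) - (-1)(-2) = 2. (Direct check: I - K =
[[-5, -1, 1],
 [3, 4, 1],
 [-3, -8, -3]]
has determinant 2.) The finite-dimensional Fredholm alternative says: either (I - K) is invertible, or ker(I - K) ≠ {0} and then range(I - K) = ker((I - K)^*)^⊥, with dim ker(I - K) = dim ker((I - K)^*). Since det(I - K) ≠ 0, 1 is not an eigenvalue of K and ker(I - K) = {0}, so we are in the first case: for every y there is a unique x = (I - K)^(-1) y. (Explicitly, by the Woodbury identity, (I - U V^T)^(-1) = I + U (I_2 - G)^(-1) V^T.)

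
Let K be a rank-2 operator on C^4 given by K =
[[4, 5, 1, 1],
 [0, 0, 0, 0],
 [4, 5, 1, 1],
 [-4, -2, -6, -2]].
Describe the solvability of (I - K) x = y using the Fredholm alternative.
(I - K) is invertible (det(I - K) = -2 ≠ 0), so for every y in C^4 the equation (I - K) x = y has a unique solution.

K has rank 2 and factors as K = U V^T = u1 v1^T + u2 v2^T with u1 = (-1, 0, -1, -2), v1 = (-1, -2, 1, 0), u2 = (-1, 0, -1, 2), v2 = (-3, -3, -2, -1) (multiplying out reproduces the displayed K). The nonzero eigenvalues of U V^T coincide with those of the 2 x 2 matrix G = V^T U = [[v1·u1, v1·u2], [v2·u1, v2·u2]] = [[0, 0], [7, 3]], and by the Sylvester determinant identity det(I_4 - U V^T) = det(I_2 - V^T U) = det([[1, 0], [-7, -2]]) = (1)(-2) - (0)(-7) = -2. (Direct check: I - K =
[[-3, -5, -1, -1],
 [0, 1, 0, 0],
 [-4, -5, 0, -1],
 [4, 2, 6, 3]]
has determinant -2.) The finite-dimensional Fredholm alternative says: either (I - K) is invertible, or ker(I - K) ≠ {0} and then range(I - K) = ker((I - K)^*)^⊥, with dim ker(I - K) = dim ker((I - K)^*). Since det(I - K) ≠ 0, 1 is not an eigenvalue of K and ker(I - K) = {0}, so we are in the first case: for every y there is a unique x = (I - K)^(-1) y. (Explicitly, by the Woodbury identity, (I - U V^T)^(-1) = I + U (I_2 - G)^(-1) V^T.)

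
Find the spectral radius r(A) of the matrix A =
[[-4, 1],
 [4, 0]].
r(A) = (4 + sqrt(32))/2 ≈ 4.8284

The eigenvalues of A are the roots of its characteristic polynomial. With M = A (coefficients from the trace and determinant):
  p(λ) = det(λ I - M) = λ^2 + 4λ - 4.
For λ^2 + 4λ - 4 the discriminant is 32. It is nonnegative but not a perfect square, so the roots are real and irrational: λ = (-4 ± sqrt(32))/2 ≈ 0.8284, -4.8284.
Thus the eigenvalues (to 4 decimals) are 0.8284 (modulus 0.8284); -4.8284 (modulus 4.8284). The spectral radius is the largest modulus: r(A) = (4 + sqrt(32))/2 ≈ 4.8284. (Cross-check: r(A) ≤ ||A||_2 ≈ 5.7016; equality holds whenever A is normal, though it can also hold for some non-normal A.)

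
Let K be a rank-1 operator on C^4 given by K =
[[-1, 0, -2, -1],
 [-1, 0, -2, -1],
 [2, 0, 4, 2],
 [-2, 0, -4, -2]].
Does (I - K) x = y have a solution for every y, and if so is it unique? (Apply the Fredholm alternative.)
(I - K) is singular (det(I - K) = 0, i.e. 1 ∈ sigma(K)). (I - K) x = y is solvable iff y ⊥ ker((I - K)^*) = span{(-1, 0, -2, -1)}, i.e. iff -y_1 - 2y_3 - y_4 = 0. When solvable, the solutions are x = y + c·(1, 1, -2, 2), c arbitrary (ker(I - K) = span{(1, 1, -2, 2)}, dimension 1).

K has rank 1, so it is an outer product K = u v^T: every row of K is a multiple of one row vector. Reading off the entries, u = (1, 1, -2, 2) and v = (-1, 0, -2, -1) (row i of K equals u_i·v^T). A rank-one matrix u v^T satisfies K u = u (v·u) and kills the (3)-dimensional subspace v^⊥, so its characteristic polynomial is lambda^3 (lambda - v·u) with v·u = tr K = 1. Hence the eigenvalues of I - K are 1 (multiplicity 3) and 1 - (1) = 0, so det(I - K) = 0. (Direct check: I - K =
[[2, 0, 2, 1],
 [1, 1, 2, 1],
 [-2, 0, -3, -2],
 [2, 0, 4, 3]]
has determinant 0.) So 1 is an eigenvalue of K and (I - K) is not invertible. The finite-dimensional Fredholm alternative says: either (I - K) is invertible, or ker(I - K) ≠ {0} and then range(I - K) = ker((I - K)^*)^⊥, with dim ker(I - K) = dim ker((I - K)^*). We are in the second case, so we need both kernels. Kernel of I - K: (I - K) u = u - u (v·u) = u - u = 0, so ker(I - K) = span{u} = span{(1, 1, -2, 2)} (it is exactly 1-dimensional because rank(I - K) = 3). Kernel of the adjoint: K is real, so (I - K)^* = I - K^T = I - v u^T, and (I - v u^T) v = v - v (u·v) = 0; hence ker((I - K)^*) = span{v} = span{(-1, 0, -2, -1)}. Therefore (I - K) x = y is solvable iff <y, v> = 0, i.e. iff -y_1 - 2y_3 - y_4 = 0. When this holds, K y = u (v·y) = 0, so (I - K) y = y and x = y is a particular solution; the full solution set is the line x = y + c·u = y + c·(1, 1, -2, 2), c ∈ C.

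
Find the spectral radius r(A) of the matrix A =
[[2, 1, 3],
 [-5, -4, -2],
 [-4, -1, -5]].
r(A) = sqrt(7) ≈ 2.6458

The eigenvalues of A are the roots of its characteristic polynomial. With M = A (coefficients from the trace, the sum of principal 2x2 minors, and det A):
  p(λ) = det(λ I - M) = λ^3 + 7λ^2 + 17λ + 14.
By the rational root theorem any rational root is an integer divisor of 14. Testing λ = -2: p(-2) = -8 + 28 - 34 + 14 = 0, so λ = -2 is a root. Dividing out (λ + 2) leaves p(λ) = (λ + 2)(λ^2 + 5λ + 7). For λ^2 + 5λ + 7 the discriminant is -3. It is negative, so the roots are the complex-conjugate pair λ = -5/2 ± (sqrt(3)/2) i ≈ -2.5 ± 0.866i. For a conjugate pair the product of the roots equals the constant term, so |λ|^2 = 7 and |λ| = sqrt(7) ≈ 2.6458.
Thus the eigenvalues (to 4 decimals) are -2.5 ± 0.866i (modulus 2.6458); -2 (modulus 2). The spectral radius is the largest modulus: r(A) = sqrt(7) ≈ 2.6458. (Cross-check: r(A) ≤ ||A||_2 ≈ 9.4976; equality holds whenever A is normal, though it can also hold for some non-normal A.)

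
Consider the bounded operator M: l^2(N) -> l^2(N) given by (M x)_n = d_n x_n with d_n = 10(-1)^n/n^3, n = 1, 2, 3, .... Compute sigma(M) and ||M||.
sigma(M) = {10(-1)^n/n^3 : n ≥ 1} ∪ {0}; ||M|| = 10

A bounded diagonal operator on l^2 with diagonal entries d_n has spectrum equal to the closure of {d_n : n ≥ 1}: every d_n is an eigenvalue (with eigenvector e_n), so {d_n} ⊂ sigma(M); the spectrum is closed, so its closure is too; and for lambda not in the closure, (M - lambda I) has bounded inverse (the diagonal entries 1/(d_n - lambda) are bounded). For our sequence d_n = 10(-1)^n/n^3, n = 1, 2, 3, ...:
  - {d_n} = {10(-1)^n/n^3 : n ≥ 1}; the only limit point is 0
  - closure = {10(-1)^n/n^3 : n ≥ 1} ∪ {0}
For the norm: a diagonal operator has ||M|| = sup_n |d_n|. Here |d_n| = 10/n^3 is decreasing, so sup_n |d_n| = |d_1| = 10. So ||M|| = 10.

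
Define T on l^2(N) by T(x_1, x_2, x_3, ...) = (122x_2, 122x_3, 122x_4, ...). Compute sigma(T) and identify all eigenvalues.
sigma(T) = closed disk {z in C : |z| ≤ 122}; sigma_p(T) = open disk {z in C : |z| < 122}

Note T = 122·V where V is the unit left shift (V x)_k = x_{k+1}; so sigma(T) = 122·sigma(V) and ||T|| = 122||V||. ||T x||^2 = 14884sum_{k≥2} |x_k|^2 ≤ 14884||x||^2, with equality on {x : x_1 = 0}, so ||T|| = 122. For any lambda with |lambda| < 122, set r = lambda/122 (|r| < 1); the vector x = (1, r, r^2, ...) is in l^2 and satisfies T x = 122(r, r^2, ...) = lambda x, so lambda is an eigenvalue. On the boundary |lambda| = 122 the geometric series diverges, so no l^2 eigenvector exists, but these lambda lie in the approximate point spectrum. Hence sigma(T) is the closed disk of radius 122 and sigma_p(T) is the open disk.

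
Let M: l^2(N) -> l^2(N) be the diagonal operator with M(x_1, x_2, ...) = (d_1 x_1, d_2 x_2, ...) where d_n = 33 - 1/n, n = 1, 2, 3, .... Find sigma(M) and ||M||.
sigma(M) = {33 - 1/n : n ≥ 1} ∪ {33}; ||M|| = 33

A bounded diagonal operator on l^2 with diagonal entries d_n has spectrum equal to the closure of {d_n : n ≥ 1}: every d_n is an eigenvalue (with eigenvector e_n), so {d_n} ⊂ sigma(M); the spectrum is closed, so its closure is too; and for lambda not in the closure, (M - lambda I) has bounded inverse (the diagonal entries 1/(d_n - lambda) are bounded). For our sequence d_n = 33 - 1/n, n = 1, 2, 3, ...:
  - {d_n} = {33 - 1/n : n ≥ 1}; the only limit point is 33
  - closure = {33 - 1/n : n ≥ 1} ∪ {33}
For the norm: a diagonal operator has ||M|| = sup_n |d_n|. Here d_n = 33 - 1/n increases monotonically from d_1 = 32 toward 33, with all terms in [32, 33); so sup_n |d_n| = 33 (the supremum is the limit, not attained). So ||M|| = 33.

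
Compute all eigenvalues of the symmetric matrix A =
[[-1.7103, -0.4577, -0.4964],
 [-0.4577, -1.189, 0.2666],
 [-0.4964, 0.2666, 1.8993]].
sigma(A) ≈ {-2, -1, 2}

A is real symmetric, so its spectrum consists of real eigenvalues. Expanding the characteristic polynomial of the displayed matrix gives
  det(λ I - A) = p(λ) = λ^3 + (1)λ^2 + (-4)λ + (-4).
Solving p(λ) = 0 yields eigenvalues ≈ -2, -1, 2. (A is shown rounded to 4 decimals, so these recover the underlying integer eigenvalues to within that precision.)
Verification: the trace of A = -1 equals the sum of eigenvalues -1, and det(A) ≈ 4.0001 matches the eigenvalue product 4.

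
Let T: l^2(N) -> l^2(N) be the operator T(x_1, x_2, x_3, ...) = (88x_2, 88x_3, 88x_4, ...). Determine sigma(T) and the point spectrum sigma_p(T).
sigma(T) = closed disk {z in C : |z| ≤ 88}; sigma_p(T) = open disk {z in C : |z| < 88}

Note T = 88·V where V is the unit left shift (V x)_k = x_{k+1}; so sigma(T) = 88·sigma(V) and ||T|| = 88||V||. ||T x||^2 = 7744sum_{k≥2} |x_k|^2 ≤ 7744||x||^2, with equality on {x : x_1 = 0}, so ||T|| = 88. For any lambda with |lambda| < 88, set r = lambda/88 (|r| < 1); the vector x = (1, r, r^2, ...) is in l^2 and satisfies T x = 88(r, r^2, ...) = lambda x, so lambda is an eigenvalue. On the boundary |lambda| = 88 the geometric series diverges, so no l^2 eigenvector exists, but these lambda lie in the approximate point spectrum. Hence sigma(T) is the closed disk of radius 88 and sigma_p(T) is the open disk.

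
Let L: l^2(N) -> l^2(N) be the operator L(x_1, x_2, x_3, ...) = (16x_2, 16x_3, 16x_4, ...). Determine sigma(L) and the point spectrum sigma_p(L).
sigma(L) = closed disk {z in C : |z| ≤ 16}; sigma_p(L) = open disk {z in C : |z| < 16}

Note L = 16·V where V is the unit left shift (V x)_k = x_{k+1}; so sigma(L) = 16·sigma(V) and ||L|| = 16||V||. ||L x||^2 = 256sum_{k≥2} |x_k|^2 ≤ 256||x||^2, with equality on {x : x_1 = 0}, so ||L|| = 16. For any lambda with |lambda| < 16, set r = lambda/16 (|r| < 1); the vector x = (1, r, r^2, ...) is in l^2 and satisfies L x = 16(r, r^2, ...) = lambda x, so lambda is an eigenvalue. On the boundary |lambda| = 16 the geometric series diverges, so no l^2 eigenvector exists, but these lambda lie in the approximate point spectrum. Hence sigma(L) is the closed disk of radius 16 and sigma_p(L) is the open disk.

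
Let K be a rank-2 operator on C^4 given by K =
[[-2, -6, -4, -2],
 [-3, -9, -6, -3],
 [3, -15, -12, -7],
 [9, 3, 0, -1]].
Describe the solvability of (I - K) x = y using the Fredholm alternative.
(I - K) is invertible (det(I - K) = 129 ≠ 0), so for every y in C^4 the equation (I - K) x = y has a unique solution.

K has rank 2 and factors as K = U V^T = u1 v1^T + u2 v2^T with u1 = (-2, -3, -3, 3), v1 = (1, 3, 2, 1), u2 = (0, 0, -2, -2), v2 = (-3, 3, 3, 2) (multiplying out reproduces the displayed K). The nonzero eigenvalues of U V^T coincide with those of the 2 x 2 matrix G = V^T U = [[v1·u1, v1·u2], [v2·u1, v2·u2]] = [[-14, -6], [-6, -10]], and by the Sylvester determinant identity det(I_4 - U V^T) = det(I_2 - V^T U) = det([[15, 6], [6, 11]]) = (15)(11) - (6)(6) = 129. (Direct check: I - K =
[[3, 6, 4, 2],
 [3, 10, 6, 3],
 [-3, 15, 13, 7],
 [-9, -3, 0, 2]]
has determinant 129.) The finite-dimensional Fredholm alternative says: either (I - K) is invertible, or ker(I - K) ≠ {0} and then range(I - K) = ker((I - K)^*)^⊥, with dim ker(I - K) = dim ker((I - K)^*). Since det(I - K) ≠ 0, 1 is not an eigenvalue of K and ker(I - K) = {0}, so we are in the first case: for every y there is a unique x = (I - K)^(-1) y. (Explicitly, by the Woodbury identity, (I - U V^T)^(-1) = I + U (I_2 - G)^(-1) V^T.)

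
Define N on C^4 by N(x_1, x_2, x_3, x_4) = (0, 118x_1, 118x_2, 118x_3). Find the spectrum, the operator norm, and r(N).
sigma(N) = {0}; ||N|| = 118; r(N) = 0. (N is nilpotent with N^4 = 0.)

On C^4, N is a strictly lower-triangular matrix with 118 on the subdiagonal and zeros elsewhere, so its characteristic polynomial is lambda^4 and every eigenvalue is 0: sigma(N) = {0}. For the operator norm, N e_i = 118e_{i+1} for i = 1, ..., 3 and N e_4 = 0, so the singular values of N are 118 (with multiplicity 3) and 0; hence ||N|| = 118. The spectral radius r(N) = max|lambda| = 0. Note ||N|| > r(N) — characteristic of non-normal nilpotent operators. Indeed N^4 = 0.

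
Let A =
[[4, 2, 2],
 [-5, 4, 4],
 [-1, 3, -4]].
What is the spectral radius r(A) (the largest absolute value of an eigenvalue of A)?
r(A) ≈ 5.8327

The eigenvalues of A are the roots of its characteristic polynomial. With M = A (coefficients from the trace, the sum of principal 2x2 minors, and det A):
  p(λ) = det(λ I - M) = λ^3 - 4λ^2 - 16λ + 182.
No integer candidate from the rational root theorem (±divisors of 182) is a root, so the roots are irrational. The cubic discriminant is Δ = -617612 < 0, so there is one real root and a complex-conjugate pair. p(-6) = -82 and p(-5) = 37 have opposite signs, so a root lies in (-6, -5); Newton's method refines it to λ ≈ -5.3498. Dividing out (λ - (-5.3498)) leaves approximately λ^2 - 9.3498λ + 34.0198. For λ^2 - 9.3498λ + 34.0198 the discriminant is -48.6602. It is negative, so the remaining roots are the complex-conjugate pair λ ≈ 4.6749 ± 3.4878i. Their product equals the constant term, so |λ|^2 ≈ 34.0198 and |λ| ≈ 5.8327.
Thus the eigenvalues (to 4 decimals) are -5.3498 (modulus 5.3498); 4.6749 ± 3.4878i (modulus 5.8327). The spectral radius is the largest modulus: r(A) ≈ 5.8327. (Cross-check: r(A) ≤ ||A||_2 ≈ 7.5877; equality holds whenever A is normal, though it can also hold for some non-normal A.)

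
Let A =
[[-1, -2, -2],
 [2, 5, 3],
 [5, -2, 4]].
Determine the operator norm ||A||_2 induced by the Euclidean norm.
||A||_2 ≈ 7.785 (= sqrt(largest eigenvalue of A^T A))

||A||_2 = sigma_max(A) = sqrt(lambda_max(A^T A)). Form the symmetric matrix M = A^T A =
[[30, 2, 28],
 [2, 33, 11],
 [28, 11, 29]].
Its characteristic polynomial (trace, sum of principal 2x2 minors, determinant of M give the coefficients) is
  p(λ) = det(λ I - M) = λ^3 - 92λ^2 + 1908λ - 324.
No integer candidate from the rational root theorem (±divisors of 324) is a root, so the roots are irrational. The cubic discriminant is Δ = 3040578000 > 0, so there are three distinct real roots. p(0) = -324 and p(1) = 1493 have opposite signs, so a root lies in (0, 1); Newton's method refines it to λ ≈ 0.1712. p(31) = 203 and p(32) = -708 have opposite signs, so a root lies in (31, 32); Newton's method refines it to λ ≈ 31.2224. p(60) = -1044 and p(61) = 713 have opposite signs, so a root lies in (60, 61); Newton's method refines it to λ ≈ 60.6064. Check (Vieta): the three roots sum to 92, matching tr M = 92.
So the eigenvalues of A^T A are ≈ 0.1712, 31.2224, 60.6064 (all ≥ 0, as they must be for A^T A). The largest is λ_max ≈ 60.6064, hence ||A||_2 = sqrt(λ_max) ≈ 7.785.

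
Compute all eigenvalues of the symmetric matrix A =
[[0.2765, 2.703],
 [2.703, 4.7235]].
sigma(A) ≈ {-1, 6}

A is real symmetric, so its spectrum consists of real eigenvalues. Expanding the characteristic polynomial of the displayed matrix gives
  det(λ I - A) = p(λ) = λ^2 + (-5)λ + (-6).
Solving p(λ) = 0 yields eigenvalues ≈ -1, 6. (A is shown rounded to 4 decimals, so these recover the underlying integer eigenvalues to within that precision.)
Verification: the trace of A = 5 equals the sum of eigenvalues 5, and det(A) ≈ -6.0002 matches the eigenvalue product -6.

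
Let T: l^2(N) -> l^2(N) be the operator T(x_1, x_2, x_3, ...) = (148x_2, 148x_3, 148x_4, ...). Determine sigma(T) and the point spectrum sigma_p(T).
sigma(T) = closed disk {z in C : |z| ≤ 148}; sigma_p(T) = open disk {z in C : |z| < 148}

Note T = 148·V where V is the unit left shift (V x)_k = x_{k+1}; so sigma(T) = 148·sigma(V) and ||T|| = 148||V||. ||T x||^2 = 21904sum_{k≥2} |x_k|^2 ≤ 21904||x||^2, with equality on {x : x_1 = 0}, so ||T|| = 148. For any lambda with |lambda| < 148, set r = lambda/148 (|r| < 1); the vector x = (1, r, r^2, ...) is in l^2 and satisfies T x = 148(r, r^2, ...) = lambda x, so lambda is an eigenvalue. On the boundary |lambda| = 148 the geometric series diverges, so no l^2 eigenvector exists, but these lambda lie in the approximate point spectrum. Hence sigma(T) is the closed disk of radius 148 and sigma_p(T) is the open disk.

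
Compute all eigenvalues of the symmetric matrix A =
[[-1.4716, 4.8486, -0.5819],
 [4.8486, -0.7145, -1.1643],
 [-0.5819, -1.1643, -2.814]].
sigma(A) ≈ {-6, -3, 4}

A is real symmetric, so its spectrum consists of real eigenvalues. Expanding the characteristic polynomial of the displayed matrix gives
  det(λ I - A) = p(λ) = λ^3 + (5)λ^2 + (-18)λ + (-72.002).
Solving p(λ) = 0 yields eigenvalues ≈ -6, -3, 4. (A is shown rounded to 4 decimals, so these recover the underlying integer eigenvalues to within that precision.)
Verification: the trace of A = -5 equals the sum of eigenvalues -5, and det(A) ≈ 72.0020 matches the eigenvalue product 72.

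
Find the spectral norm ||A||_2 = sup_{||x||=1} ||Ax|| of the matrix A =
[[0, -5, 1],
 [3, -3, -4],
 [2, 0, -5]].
||A||_2 ≈ 7.6407 (= sqrt(largest eigenvalue of A^T A))

||A||_2 = sigma_max(A) = sqrt(lambda_max(A^T A)). Form the symmetric matrix M = A^T A =
[[13, -9, -22],
 [-9, 34, 7],
 [-22, 7, 42]].
Its characteristic polynomial (trace, sum of principal 2x2 minors, determinant of M give the coefficients) is
  p(λ) = det(λ I - M) = λ^3 - 89λ^2 + 1802λ - 841.
No integer candidate from the rational root theorem (±divisors of 841) is a root, so the roots are irrational. The cubic discriminant is Δ = 2352446313 > 0, so there are three distinct real roots. p(0) = -841 and p(1) = 873 have opposite signs, so a root lies in (0, 1); Newton's method refines it to λ ≈ 0.4779. p(30) = 119 and p(31) = -717 have opposite signs, so a root lies in (30, 31); Newton's method refines it to λ ≈ 30.142. p(58) = -609 and p(59) = 1047 have opposite signs, so a root lies in (58, 59); Newton's method refines it to λ ≈ 58.38. Check (Vieta): the three roots sum to 89, matching tr M = 89.
So the eigenvalues of A^T A are ≈ 0.4779, 30.142, 58.38 (all ≥ 0, as they must be for A^T A). The largest is λ_max ≈ 58.38, hence ||A||_2 = sqrt(λ_max) ≈ 7.6407.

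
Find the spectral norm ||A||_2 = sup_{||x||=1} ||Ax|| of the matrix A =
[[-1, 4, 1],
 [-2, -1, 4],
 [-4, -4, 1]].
||A||_2 ≈ 6.8136 (= sqrt(largest eigenvalue of A^T A))

||A||_2 = sigma_max(A) = sqrt(lambda_max(A^T A)). Form the symmetric matrix M = A^T A =
[[21, 14, -13],
 [14, 33, -4],
 [-13, -4, 18]].
Its characteristic polynomial (trace, sum of principal 2x2 minors, determinant of M give the coefficients) is
  p(λ) = det(λ I - M) = λ^3 - 72λ^2 + 1284λ - 4489.
No integer candidate from the rational root theorem (±divisors of 4489) is a root, so the roots are irrational. The cubic discriminant is Δ = 302997429 > 0, so there are three distinct real roots. p(4) = -441 and p(5) = 256 have opposite signs, so a root lies in (4, 5); Newton's method refines it to λ ≈ 4.6128. p(20) = 391 and p(21) = -16 have opposite signs, so a root lies in (20, 21); Newton's method refines it to λ ≈ 20.9616. p(46) = -441 and p(47) = 634 have opposite signs, so a root lies in (46, 47); Newton's method refines it to λ ≈ 46.4256. Check (Vieta): the three roots sum to 72, matching tr M = 72.
So the eigenvalues of A^T A are ≈ 4.6128, 20.9616, 46.4256 (all ≥ 0, as they must be for A^T A). The largest is λ_max ≈ 46.4256, hence ||A||_2 = sqrt(λ_max) ≈ 6.8136.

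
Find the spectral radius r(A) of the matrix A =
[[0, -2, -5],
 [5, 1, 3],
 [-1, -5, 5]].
r(A) ≈ 6.3946

The eigenvalues of A are the roots of its characteristic polynomial. With M = A (coefficients from the trace, the sum of principal 2x2 minors, and det A):
  p(λ) = det(λ I - M) = λ^3 - 6λ^2 + 25λ - 176.
No integer candidate from the rational root theorem (±divisors of 176) is a root, so the roots are irrational. The cubic discriminant is Δ = -553216 < 0, so there is one real root and a complex-conjugate pair. p(6) = -26 and p(7) = 48 have opposite signs, so a root lies in (6, 7); Newton's method refines it to λ ≈ 6.3946. Dividing out (λ - (6.3946)) leaves approximately λ^2 + 0.3946λ + 27.5233. For λ^2 + 0.3946λ + 27.5233 the discriminant is -109.9373. It is negative, so the remaining roots are the complex-conjugate pair λ ≈ -0.1973 ± 5.2426i. Their product equals the constant term, so |λ|^2 ≈ 27.5233 and |λ| ≈ 5.2463.
Thus the eigenvalues (to 4 decimals) are 6.3946 (modulus 6.3946); -0.1973 ± 5.2426i (modulus 5.2463). The spectral radius is the largest modulus: r(A) ≈ 6.3946. (Cross-check: r(A) ≤ ||A||_2 ≈ 8.0239; equality holds whenever A is normal, though it can also hold for some non-normal A.)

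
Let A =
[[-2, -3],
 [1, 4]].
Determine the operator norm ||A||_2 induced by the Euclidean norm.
||A||_2 = sqrt((30 + sqrt(800))/2) ≈ 5.3983 (= sqrt(largest eigenvalue of A^T A))

||A||_2 = sigma_max(A) = sqrt(lambda_max(A^T A)). Form the symmetric matrix M = A^T A =
[[5, 10],
 [10, 25]].
Its characteristic polynomial (trace, determinant of M give the coefficients) is
  p(λ) = det(λ I - M) = λ^2 - 30λ + 25.
For λ^2 - 30λ + 25 the discriminant is 800. It is nonnegative but not a perfect square, so the roots are real and irrational: λ = (30 ± sqrt(800))/2 ≈ 29.1421, 0.8579.
So the eigenvalues of A^T A are ≈ 0.8579, 29.1421 (all ≥ 0, as they must be for A^T A). The largest is λ_max = (30 + sqrt(800))/2 ≈ 29.1421, hence ||A||_2 = sqrt(λ_max) = sqrt((30 + sqrt(800))/2) ≈ 5.3983.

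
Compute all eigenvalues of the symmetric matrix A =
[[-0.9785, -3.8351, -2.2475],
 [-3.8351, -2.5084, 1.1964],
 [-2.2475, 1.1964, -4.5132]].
sigma(A) ≈ {-6, -5, 3}

A is real symmetric, so its spectrum consists of real eigenvalues. Expanding the characteristic polynomial of the displayed matrix gives
  det(λ I - A) = p(λ) = λ^3 + (8)λ^2 + (-3)λ + (-89.9982).
Solving p(λ) = 0 yields eigenvalues ≈ -6, -5, 3. (A is shown rounded to 4 decimals, so these recover the underlying integer eigenvalues to within that precision.)
Verification: the trace of A = -8 equals the sum of eigenvalues -8, and det(A) ≈ 89.9982 matches the eigenvalue product 90.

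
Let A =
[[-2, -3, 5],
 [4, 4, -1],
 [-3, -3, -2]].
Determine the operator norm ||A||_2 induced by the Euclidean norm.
||A||_2 ≈ 8.2737 (= sqrt(largest eigenvalue of A^T A))

||A||_2 = sigma_max(A) = sqrt(lambda_max(A^T A)). Form the symmetric matrix M = A^T A =
[[29, 31, -8],
 [31, 34, -13],
 [-8, -13, 30]].
Its characteristic polynomial (trace, sum of principal 2x2 minors, determinant of M give the coefficients) is
  p(λ) = det(λ I - M) = λ^3 - 93λ^2 + 1682λ - 121.
No integer candidate from the rational root theorem (±divisors of 121) is a root, so the roots are irrational. The cubic discriminant is Δ = 5385738937 > 0, so there are three distinct real roots. p(0) = -121 and p(1) = 1469 have opposite signs, so a root lies in (0, 1); Newton's method refines it to λ ≈ 0.0722. p(24) = 503 and p(25) = -571 have opposite signs, so a root lies in (24, 25); Newton's method refines it to λ ≈ 24.4729. p(68) = -1345 and p(69) = 1673 have opposite signs, so a root lies in (68, 69); Newton's method refines it to λ ≈ 68.4549. Check (Vieta): the three roots sum to 93, matching tr M = 93.
So the eigenvalues of A^T A are ≈ 0.0722, 24.4729, 68.4549 (all ≥ 0, as they must be for A^T A). The largest is λ_max ≈ 68.4549, hence ||A||_2 = sqrt(λ_max) ≈ 8.2737.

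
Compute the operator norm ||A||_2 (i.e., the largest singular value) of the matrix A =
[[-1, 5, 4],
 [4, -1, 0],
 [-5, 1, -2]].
||A||_2 ≈ 7.1551 (= sqrt(largest eigenvalue of A^T A))

||A||_2 = sigma_max(A) = sqrt(lambda_max(A^T A)). Form the symmetric matrix M = A^T A =
[[42, -14, 6],
 [-14, 27, 18],
 [6, 18, 20]].
Its characteristic polynomial (trace, sum of principal 2x2 minors, determinant of M give the coefficients) is
  p(λ) = det(λ I - M) = λ^3 - 89λ^2 + 1958λ - 1156.
No integer candidate from the rational root theorem (±divisors of 1156) is a root, so the roots are irrational. The cubic discriminant is Δ = 671390964 > 0, so there are three distinct real roots. p(0) = -1156 and p(1) = 714 have opposite signs, so a root lies in (0, 1); Newton's method refines it to λ ≈ 0.607. p(37) = 102 and p(38) = -396 have opposite signs, so a root lies in (37, 38); Newton's method refines it to λ ≈ 37.1974. p(51) = -136 and p(52) = 612 have opposite signs, so a root lies in (51, 52); Newton's method refines it to λ ≈ 51.1955. Check (Vieta): the three roots sum to 89, matching tr M = 89.
So the eigenvalues of A^T A are ≈ 0.607, 37.1974, 51.1955 (all ≥ 0, as they must be for A^T A). The largest is λ_max ≈ 51.1955, hence ||A||_2 = sqrt(λ_max) ≈ 7.1551.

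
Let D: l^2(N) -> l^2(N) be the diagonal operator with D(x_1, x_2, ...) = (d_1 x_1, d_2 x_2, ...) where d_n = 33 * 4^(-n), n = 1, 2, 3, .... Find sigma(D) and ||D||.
sigma(D) = {33 * 4^(-n) : n ≥ 1} ∪ {0}; ||D|| = 33/4

A bounded diagonal operator on l^2 with diagonal entries d_n has spectrum equal to the closure of {d_n : n ≥ 1}: every d_n is an eigenvalue (with eigenvector e_n), so {d_n} ⊂ sigma(D); the spectrum is closed, so its closure is too; and for lambda not in the closure, (D - lambda I) has bounded inverse (the diagonal entries 1/(d_n - lambda) are bounded). For our sequence d_n = 33 * 4^(-n), n = 1, 2, 3, ...:
  - {d_n} = {33 * 4^(-n) : n ≥ 1}; the only limit point is 0
  - closure = {33 * 4^(-n) : n ≥ 1} ∪ {0}
For the norm: a diagonal operator has ||D|| = sup_n |d_n|. Here d_n = 33 * 4^(-n) is positive and decreasing, so sup_n |d_n| = d_1 = 33/4. So ||D|| = 33/4.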